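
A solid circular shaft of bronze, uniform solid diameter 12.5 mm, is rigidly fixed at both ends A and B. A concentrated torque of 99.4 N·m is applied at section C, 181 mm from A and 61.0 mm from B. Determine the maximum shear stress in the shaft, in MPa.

With uniform GJ and both ends fixed, compatibility θ_AC = θ_CB gives T_A·a = T_B·b, together with T_A + T_B = T₀.
T_A = T₀·b/(a+b) = 99.40·61.0/242.0 = 25.06 N·m; T_B = 74.34 N·m.
τ in each portion: τ_AC = 6.53×10^7 Pa, τ_CB = 1.94×10^8 Pa; maximum is in CB.
τ_max = T_CB·r/J = 74.34·0.00625/2.40×10^-9 = 1.939×10^8 Pa.

194 MPa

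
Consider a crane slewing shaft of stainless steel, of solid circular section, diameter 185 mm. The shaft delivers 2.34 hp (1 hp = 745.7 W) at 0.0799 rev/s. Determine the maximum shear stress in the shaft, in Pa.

ω = 2π·0.0799 = 0.5020 rad/s, so T = P/ω = 2.34×745.7 / 0.5020 = 3476 N·m.
J = πd⁴/32 = π(0.185)⁴/32 = 1.150×10^-4 m⁴.
τ_max = T·r/J = 3476 × 0.0925 / 1.150×10^-4 = 2.796×10^6 Pa.

2.80e6 Pa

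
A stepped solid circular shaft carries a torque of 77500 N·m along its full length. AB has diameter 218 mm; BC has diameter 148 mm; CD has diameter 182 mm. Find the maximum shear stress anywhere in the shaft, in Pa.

Under the same torque, τ_max = 16T/(πd³) is largest where d is smallest — segment BC (d = 148 mm).
τ_max = 16·77500/(π·(0.148)³) = 1.218×10^8 Pa.

1.22e8 Pa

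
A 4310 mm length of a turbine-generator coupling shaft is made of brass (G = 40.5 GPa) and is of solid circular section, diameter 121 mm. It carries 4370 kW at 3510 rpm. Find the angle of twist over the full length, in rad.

ω = 2π·3510/60 = 367.6 rad/s, so T = P/ω = 4370×10³ / 367.6 = 11890 N·m.
J = πd⁴/32 = π(0.121)⁴/32 = 2.104×10^-5 m⁴.
θ = T·L/(G·J) = 11890 × 4.31 / (40.5×10⁹ × 2.104×10^-5) = 0.06012 rad.

0.0601 rad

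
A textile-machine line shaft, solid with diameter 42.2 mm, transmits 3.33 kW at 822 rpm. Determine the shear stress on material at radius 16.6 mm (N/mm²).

ω = 2π·822/60 = 86.08 rad/s, so T = P/ω = 3.33×10³ / 86.08 = 38.69 N·m.
J = πd⁴/32 = π(0.0422)⁴/32 = 3.114×10^-7 m⁴.
Shear stress varies linearly with radius: τ = T·r/J = 38.69 × 0.0166 / 3.114×10^-7 = 2.063×10^6 Pa.

2.06 N/mm²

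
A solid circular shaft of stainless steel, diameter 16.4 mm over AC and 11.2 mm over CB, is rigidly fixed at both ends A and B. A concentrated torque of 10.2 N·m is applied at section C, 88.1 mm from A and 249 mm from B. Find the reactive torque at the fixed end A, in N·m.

Compatibility: T_A·a/J_AC = T_B·b/J_CB with T_A + T_B = T₀.
J_AC = 7.10×10^-9 m⁴, J_CB = 1.54×10^-9 m⁴, so T_A = T₀·(J_AC/a)/((J_AC/a)+(J_CB/b)) = 9.471 N·m, T_B = 0.7289 N·m.

9.47 N·m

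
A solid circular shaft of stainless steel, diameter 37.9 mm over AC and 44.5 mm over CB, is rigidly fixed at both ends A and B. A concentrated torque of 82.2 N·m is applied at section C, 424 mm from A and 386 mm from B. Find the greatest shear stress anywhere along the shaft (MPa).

3.21 MPa

Compatibility: T_A·a/J_AC = T_B·b/J_CB with T_A + T_B = T₀.
J_AC = 2.03×10^-7 m⁴, J_CB = 3.85×10^-7 m⁴, so T_A = T₀·(J_AC/a)/((J_AC/a)+(J_CB/b)) = 26.62 N·m, T_B = 55.58 N·m.
τ in each portion: τ_AC = 2.49×10^6 Pa, τ_CB = 3.21×10^6 Pa; maximum is in CB.
τ_max = T_CB·r/J = 55.58·0.0222/3.85×10^-7 = 3.212×10^6 Pa.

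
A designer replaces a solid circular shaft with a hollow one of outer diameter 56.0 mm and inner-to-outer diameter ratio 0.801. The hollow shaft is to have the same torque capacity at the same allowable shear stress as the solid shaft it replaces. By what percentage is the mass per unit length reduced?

Equal τ_max and T ⇒ the solid shaft needs d_s³ = d_o³(1−k⁴), so d_s = 56.0·(1−0.801⁴)^(1/3) = 46.92 mm.
Area ratio A_h/A_s = d_o²(1−k²)/d_s² = (1−k²)/(1−k⁴)^(2/3) = 0.5104.
Mass saving = 1 − 0.5104 = 49.0 %.

49.0 %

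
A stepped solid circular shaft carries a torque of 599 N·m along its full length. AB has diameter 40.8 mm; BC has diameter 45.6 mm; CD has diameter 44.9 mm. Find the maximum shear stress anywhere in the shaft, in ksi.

Under the same torque, τ_max = 16T/(πd³) is largest where d is smallest — segment AB (d = 40.8 mm).
τ_max = 16·599.0/(π·(0.0408)³) = 4.492×10^7 Pa.

6.51 ksi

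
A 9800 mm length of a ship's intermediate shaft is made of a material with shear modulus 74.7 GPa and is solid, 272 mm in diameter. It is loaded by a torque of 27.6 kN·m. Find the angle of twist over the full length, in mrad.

6.74 mrad

J = πd⁴/32 = π(0.272)⁴/32 = 5.374×10^-4 m⁴.
θ = T·L/(G·J) = 27600 × 9.80 / (74.7×10⁹ × 5.374×10^-4) = 6.738×10^-3 rad.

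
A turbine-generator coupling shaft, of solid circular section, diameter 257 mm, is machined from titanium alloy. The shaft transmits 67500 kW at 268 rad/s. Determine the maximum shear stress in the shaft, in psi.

11000 psi

ω = 268 rad/s, so T = P/ω = 67500×10³ / 268.0 = 251900 N·m.
J = πd⁴/32 = π(0.257)⁴/32 = 4.283×10^-4 m⁴.
τ_max = T·r/J = 251900 × 0.129 / 4.283×10^-4 = 7.557×10^7 Pa.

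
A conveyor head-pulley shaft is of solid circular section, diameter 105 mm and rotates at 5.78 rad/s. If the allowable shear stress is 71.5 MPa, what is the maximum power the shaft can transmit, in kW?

J = πd⁴/32 = π(0.105)⁴/32 = 1.193×10^-5 m⁴.
T_max = τ_allow·J/r = 7.15×10^7 × 1.193×10^-5 / 0.0525 = 16250 N·m.
ω = 5.78 rad/s, so P_max = T_max·ω = 9.394×10^4 W.

93.9 kW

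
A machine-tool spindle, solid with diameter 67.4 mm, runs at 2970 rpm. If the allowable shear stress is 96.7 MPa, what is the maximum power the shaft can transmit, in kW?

J = πd⁴/32 = π(0.0674)⁴/32 = 2.026×10^-6 m⁴.
T_max = τ_allow·J/r = 9.67×10^7 × 2.026×10^-6 / 0.0337 = 5813 N·m.
ω = 2π·2970/60 = 311.0 rad/s, so P_max = T_max·ω = 1.808×10^6 W.

1810 kW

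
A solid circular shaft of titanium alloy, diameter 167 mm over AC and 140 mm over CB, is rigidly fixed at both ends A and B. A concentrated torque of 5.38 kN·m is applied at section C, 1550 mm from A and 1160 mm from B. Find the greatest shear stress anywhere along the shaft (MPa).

Compatibility: T_A·a/J_AC = T_B·b/J_CB with T_A + T_B = T₀.
J_AC = 7.64×10^-5 m⁴, J_CB = 3.77×10^-5 m⁴, so T_A = T₀·(J_AC/a)/((J_AC/a)+(J_CB/b)) = 3241 N·m, T_B = 2139 N·m.
τ in each portion: τ_AC = 3.54×10^6 Pa, τ_CB = 3.97×10^6 Pa; maximum is in CB.
τ_max = T_CB·r/J = 2139·0.0700/3.77×10^-5 = 3.970×10^6 Pa.

3.97 MPa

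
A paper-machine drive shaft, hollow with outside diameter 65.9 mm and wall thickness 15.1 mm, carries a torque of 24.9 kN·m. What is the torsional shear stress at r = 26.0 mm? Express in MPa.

383 MPa

J = π(d_o⁴ − d_i⁴)/32 = π(0.0659⁴ − 0.0357⁴)/32 = 1.692×10^-6 m⁴.
Shear stress varies linearly with radius: τ = T·r/J = 24900 × 0.0260 / 1.692×10^-6 = 3.826×10^8 Pa.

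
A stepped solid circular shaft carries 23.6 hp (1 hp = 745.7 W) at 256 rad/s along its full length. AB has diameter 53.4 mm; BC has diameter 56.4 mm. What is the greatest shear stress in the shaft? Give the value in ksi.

0.333 ksi

ω = 256 rad/s, so T = P/ω = 23.6×745.7 / 256.0 = 68.74 N·m.
Under the same torque, τ_max = 16T/(πd³) is largest where d is smallest — segment AB (d = 53.4 mm).
τ_max = 16·68.74/(π·(0.0534)³) = 2.299×10^6 Pa.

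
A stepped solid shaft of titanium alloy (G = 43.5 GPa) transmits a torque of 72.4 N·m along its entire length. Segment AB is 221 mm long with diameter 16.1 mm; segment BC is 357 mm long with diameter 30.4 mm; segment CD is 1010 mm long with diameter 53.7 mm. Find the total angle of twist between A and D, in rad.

J_AB = π(0.0161)⁴/32 = 6.60×10^-9 m⁴; J_BC = π(0.0304)⁴/32 = 8.38×10^-8 m⁴; J_CD = π(0.0537)⁴/32 = 8.16×10^-7 m⁴.
θ = (T/G)·Σ L_i/J_i = (72.40/43.5×10⁹)·(0.221/6.60×10^-9 + 0.357/8.38×10^-8 + 1.01/8.16×10^-7) = 0.06491 rad.

0.0649 rad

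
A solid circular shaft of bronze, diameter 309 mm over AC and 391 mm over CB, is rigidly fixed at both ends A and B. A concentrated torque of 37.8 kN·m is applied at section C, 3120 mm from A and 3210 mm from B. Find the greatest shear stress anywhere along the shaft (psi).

333 psi

Compatibility: T_A·a/J_AC = T_B·b/J_CB with T_A + T_B = T₀.
J_AC = 8.95×10^-4 m⁴, J_CB = 2.29×10^-3 m⁴, so T_A = T₀·(J_AC/a)/((J_AC/a)+(J_CB/b)) = 10830 N·m, T_B = 26970 N·m.
τ in each portion: τ_AC = 1.87×10^6 Pa, τ_CB = 2.30×10^6 Pa; maximum is in CB.
τ_max = T_CB·r/J = 26970·0.196/2.29×10^-3 = 2.298×10^6 Pa.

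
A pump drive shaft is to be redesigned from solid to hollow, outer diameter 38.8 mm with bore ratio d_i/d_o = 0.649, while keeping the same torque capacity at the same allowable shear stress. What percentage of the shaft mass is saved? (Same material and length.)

Equal τ_max and T ⇒ the solid shaft needs d_s³ = d_o³(1−k⁴), so d_s = 38.8·(1−0.649⁴)^(1/3) = 36.35 mm.
Area ratio A_h/A_s = d_o²(1−k²)/d_s² = (1−k²)/(1−k⁴)^(2/3) = 0.6593.
Mass saving = 1 − 0.6593 = 34.1 %.

34.1 %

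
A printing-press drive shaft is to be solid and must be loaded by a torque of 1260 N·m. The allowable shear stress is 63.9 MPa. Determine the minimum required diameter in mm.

For a solid shaft τ_max = 16T/(πd³), so d = (16T/(π τ_allow))^(1/3) = (16·1260/(π·6.39×10^7))^(1/3) = 0.04648 m.

46.5 mm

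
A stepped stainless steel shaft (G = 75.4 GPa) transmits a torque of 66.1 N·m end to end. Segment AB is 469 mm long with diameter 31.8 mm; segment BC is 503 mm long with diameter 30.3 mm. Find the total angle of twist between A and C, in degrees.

0.540°

J_AB = π(0.0318)⁴/32 = 1.00×10^-7 m⁴; J_BC = π(0.0303)⁴/32 = 8.28×10^-8 m⁴.
θ = (T/G)·Σ L_i/J_i = (66.10/75.4×10⁹)·(0.469/1.00×10^-7 + 0.503/8.28×10^-8) = 9.424×10^-3 rad.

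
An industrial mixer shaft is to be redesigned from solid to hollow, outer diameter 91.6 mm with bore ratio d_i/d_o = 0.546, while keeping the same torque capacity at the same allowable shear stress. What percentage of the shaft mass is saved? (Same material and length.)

25.3 %

Equal τ_max and T ⇒ the solid shaft needs d_s³ = d_o³(1−k⁴), so d_s = 91.6·(1−0.546⁴)^(1/3) = 88.80 mm.
Area ratio A_h/A_s = d_o²(1−k²)/d_s² = (1−k²)/(1−k⁴)^(2/3) = 0.7468.
Mass saving = 1 − 0.7468 = 25.3 %.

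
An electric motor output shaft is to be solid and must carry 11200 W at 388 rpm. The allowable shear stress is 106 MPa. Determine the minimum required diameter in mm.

ω = 2π·388/60 = 40.63 rad/s, so T = P/ω = 11200 / 40.63 = 275.6 N·m.
For a solid shaft τ_max = 16T/(πd³), so d = (16T/(π τ_allow))^(1/3) = (16·275.6/(π·1.06×10^8))^(1/3) = 0.02366 m.

23.7 mm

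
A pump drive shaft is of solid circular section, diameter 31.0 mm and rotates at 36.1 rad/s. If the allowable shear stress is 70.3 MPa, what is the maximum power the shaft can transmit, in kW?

J = πd⁴/32 = π(0.0310)⁴/32 = 9.067×10^-8 m⁴.
T_max = τ_allow·J/r = 7.03×10^7 × 9.067×10^-8 / 0.0155 = 411.2 N·m.
ω = 36.1 rad/s, so P_max = T_max·ω = 1.484×10^4 W.

14.8 kW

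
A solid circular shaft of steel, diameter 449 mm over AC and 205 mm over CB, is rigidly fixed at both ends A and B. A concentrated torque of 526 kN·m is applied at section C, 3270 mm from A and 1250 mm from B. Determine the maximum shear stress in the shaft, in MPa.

Compatibility: T_A·a/J_AC = T_B·b/J_CB with T_A + T_B = T₀.
J_AC = 3.99×10^-3 m⁴, J_CB = 1.73×10^-4 m⁴, so T_A = T₀·(J_AC/a)/((J_AC/a)+(J_CB/b)) = 472300 N·m, T_B = 53690 N·m.
τ in each portion: τ_AC = 2.66×10^7 Pa, τ_CB = 3.17×10^7 Pa; maximum is in CB.
τ_max = T_CB·r/J = 53690·0.102/1.73×10^-4 = 3.174×10^7 Pa.

31.7 MPa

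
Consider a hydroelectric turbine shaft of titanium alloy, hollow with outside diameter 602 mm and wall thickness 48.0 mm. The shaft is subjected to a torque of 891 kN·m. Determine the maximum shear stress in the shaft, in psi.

6020 psi

J = π(d_o⁴ − d_i⁴)/32 = π(0.602⁴ − 0.506⁴)/32 = 6.458×10^-3 m⁴.
τ_max = T·r/J = 891000 × 0.301 / 6.458×10^-3 = 4.153×10^7 Pa.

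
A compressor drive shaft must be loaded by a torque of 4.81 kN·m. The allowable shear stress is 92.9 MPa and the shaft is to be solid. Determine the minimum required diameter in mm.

64.1 mm

For a solid shaft τ_max = 16T/(πd³), so d = (16T/(π τ_allow))^(1/3) = (16·4810/(π·9.29×10^7))^(1/3) = 0.06413 m.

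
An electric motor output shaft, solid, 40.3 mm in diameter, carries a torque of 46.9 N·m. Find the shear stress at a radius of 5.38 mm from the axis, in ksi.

0.141 ksi

J = πd⁴/32 = π(0.0403)⁴/32 = 2.590×10^-7 m⁴.
Shear stress varies linearly with radius: τ = T·r/J = 46.90 × 0.00538 / 2.590×10^-7 = 9.744×10^5 Pa.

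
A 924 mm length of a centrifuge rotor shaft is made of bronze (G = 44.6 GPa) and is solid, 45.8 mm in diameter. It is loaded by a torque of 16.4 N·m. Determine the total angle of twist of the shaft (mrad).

0.787 mrad

J = πd⁴/32 = π(0.0458)⁴/32 = 4.320×10^-7 m⁴.
θ = T·L/(G·J) = 16.40 × 0.924 / (44.6×10⁹ × 4.320×10^-7) = 7.865×10^-4 rad.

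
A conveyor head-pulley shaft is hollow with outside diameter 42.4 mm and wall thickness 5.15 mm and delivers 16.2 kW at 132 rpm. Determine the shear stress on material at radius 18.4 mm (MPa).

101 MPa

ω = 2π·132/60 = 13.82 rad/s, so T = P/ω = 16.2×10³ / 13.82 = 1172 N·m.
J = π(d_o⁴ − d_i⁴)/32 = π(0.0424⁴ − 0.0321⁴)/32 = 2.131×10^-7 m⁴.
Shear stress varies linearly with radius: τ = T·r/J = 1172 × 0.0184 / 2.131×10^-7 = 1.012×10^8 Pa.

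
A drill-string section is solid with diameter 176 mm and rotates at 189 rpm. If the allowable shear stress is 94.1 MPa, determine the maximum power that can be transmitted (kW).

1990 kW

J = πd⁴/32 = π(0.176)⁴/32 = 9.420×10^-5 m⁴.
T_max = τ_allow·J/r = 9.41×10^7 × 9.420×10^-5 / 0.0880 = 100700 N·m.
ω = 2π·189/60 = 19.79 rad/s, so P_max = T_max·ω = 1.994×10^6 W.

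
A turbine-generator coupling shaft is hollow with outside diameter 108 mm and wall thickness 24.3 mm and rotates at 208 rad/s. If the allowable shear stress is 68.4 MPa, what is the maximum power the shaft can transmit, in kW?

3200 kW

J = π(d_o⁴ − d_i⁴)/32 = π(0.108⁴ − 0.0594⁴)/32 = 1.213×10^-5 m⁴.
T_max = τ_allow·J/r = 6.84×10^7 × 1.213×10^-5 / 0.0540 = 15370 N·m.
ω = 208 rad/s, so P_max = T_max·ω = 3.197×10^6 W.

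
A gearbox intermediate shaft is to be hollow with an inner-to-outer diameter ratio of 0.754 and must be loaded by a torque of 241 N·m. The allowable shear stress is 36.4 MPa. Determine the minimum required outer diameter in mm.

36.8 mm

For a hollow shaft with d_i/d_o = 0.754: τ_max = 16T/(π d_o³ (1−k⁴)), so d_o = [16T/(π τ_allow (1−k⁴))]^(1/3) = [16·241.0/(π·3.64×10^7·0.6768)]^(1/3) = 0.03680 m.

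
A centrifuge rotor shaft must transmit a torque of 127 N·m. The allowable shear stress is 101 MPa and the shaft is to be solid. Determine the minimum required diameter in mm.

18.6 mm

For a solid shaft τ_max = 16T/(πd³), so d = (16T/(π τ_allow))^(1/3) = (16·127.0/(π·1.01×10^8))^(1/3) = 0.01857 m.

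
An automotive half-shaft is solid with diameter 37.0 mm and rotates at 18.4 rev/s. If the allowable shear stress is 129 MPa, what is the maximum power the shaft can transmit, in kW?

148 kW

J = πd⁴/32 = π(0.0370)⁴/32 = 1.840×10^-7 m⁴.
T_max = τ_allow·J/r = 1.29×10^8 × 1.840×10^-7 / 0.0185 = 1283 N·m.
ω = 2π·18.4 = 115.6 rad/s, so P_max = T_max·ω = 1.483×10^5 W.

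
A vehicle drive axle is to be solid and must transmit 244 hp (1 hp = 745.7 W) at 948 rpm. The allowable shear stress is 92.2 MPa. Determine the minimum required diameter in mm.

ω = 2π·948/60 = 99.27 rad/s, so T = P/ω = 244×745.7 / 99.27 = 1833 N·m.
For a solid shaft τ_max = 16T/(πd³), so d = (16T/(π τ_allow))^(1/3) = (16·1833/(π·9.22×10^7))^(1/3) = 0.04661 m.

46.6 mm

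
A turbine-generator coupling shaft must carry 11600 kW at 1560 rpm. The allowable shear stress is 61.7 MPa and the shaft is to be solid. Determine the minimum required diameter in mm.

180 mm

ω = 2π·1560/60 = 163.4 rad/s, so T = P/ω = 11600×10³ / 163.4 = 71010 N·m.
For a solid shaft τ_max = 16T/(πd³), so d = (16T/(π τ_allow))^(1/3) = (16·71010/(π·6.17×10^7))^(1/3) = 0.1803 m.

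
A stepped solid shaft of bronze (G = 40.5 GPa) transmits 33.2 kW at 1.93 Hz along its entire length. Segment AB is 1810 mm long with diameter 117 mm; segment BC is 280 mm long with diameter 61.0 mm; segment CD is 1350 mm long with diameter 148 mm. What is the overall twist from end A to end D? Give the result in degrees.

ω = 2π·1.93 = 12.13 rad/s, so T = P/ω = 33.2×10³ / 12.13 = 2738 N·m.
J_AB = π(0.117)⁴/32 = 1.84×10^-5 m⁴; J_BC = π(0.0610)⁴/32 = 1.36×10^-6 m⁴; J_CD = π(0.148)⁴/32 = 4.71×10^-5 m⁴.
θ = (T/G)·Σ L_i/J_i = (2738/40.5×10⁹)·(1.81/1.84×10^-5 + 0.280/1.36×10^-6 + 1.35/4.71×10^-5) = 0.02251 rad.

1.29°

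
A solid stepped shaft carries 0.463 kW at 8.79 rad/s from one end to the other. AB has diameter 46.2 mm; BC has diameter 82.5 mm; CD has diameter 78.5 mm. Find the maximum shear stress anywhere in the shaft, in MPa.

2.72 MPa

ω = 8.79 rad/s, so T = P/ω = 0.463×10³ / 8.790 = 52.67 N·m.
Under the same torque, τ_max = 16T/(πd³) is largest where d is smallest — segment AB (d = 46.2 mm).
τ_max = 16·52.67/(π·(0.0462)³) = 2.720×10^6 Pa.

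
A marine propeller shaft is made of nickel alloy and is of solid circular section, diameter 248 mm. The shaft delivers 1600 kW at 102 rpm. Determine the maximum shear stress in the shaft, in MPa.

50.0 MPa

ω = 2π·102/60 = 10.68 rad/s, so T = P/ω = 1600×10³ / 10.68 = 149800 N·m.
J = πd⁴/32 = π(0.248)⁴/32 = 3.714×10^-4 m⁴.
τ_max = T·r/J = 149800 × 0.124 / 3.714×10^-4 = 5.002×10^7 Pa.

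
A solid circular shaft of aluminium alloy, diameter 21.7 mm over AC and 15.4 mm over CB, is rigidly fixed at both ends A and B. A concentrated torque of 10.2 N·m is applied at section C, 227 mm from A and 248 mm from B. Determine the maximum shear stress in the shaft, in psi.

Compatibility: T_A·a/J_AC = T_B·b/J_CB with T_A + T_B = T₀.
J_AC = 2.18×10^-8 m⁴, J_CB = 5.52×10^-9 m⁴, so T_A = T₀·(J_AC/a)/((J_AC/a)+(J_CB/b)) = 8.278 N·m, T_B = 1.922 N·m.
τ in each portion: τ_AC = 4.13×10^6 Pa, τ_CB = 2.68×10^6 Pa; maximum is in AC.
τ_max = T_AC·r/J = 8.278·0.0109/2.18×10^-8 = 4.126×10^6 Pa.

598 psi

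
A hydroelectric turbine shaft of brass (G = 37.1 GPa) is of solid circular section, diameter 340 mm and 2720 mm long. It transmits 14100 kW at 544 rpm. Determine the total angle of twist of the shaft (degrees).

ω = 2π·544/60 = 56.97 rad/s, so T = P/ω = 14100×10³ / 56.97 = 247500 N·m.
J = πd⁴/32 = π(0.340)⁴/32 = 1.312×10^-3 m⁴.
θ = T·L/(G·J) = 247500 × 2.72 / (37.1×10⁹ × 1.312×10^-3) = 0.01383 rad.

0.792°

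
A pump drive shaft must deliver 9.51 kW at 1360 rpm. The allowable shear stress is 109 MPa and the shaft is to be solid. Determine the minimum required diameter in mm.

ω = 2π·1360/60 = 142.4 rad/s, so T = P/ω = 9.51×10³ / 142.4 = 66.77 N·m.
For a solid shaft τ_max = 16T/(πd³), so d = (16T/(π τ_allow))^(1/3) = (16·66.77/(π·1.09×10^8))^(1/3) = 0.01461 m.

14.6 mm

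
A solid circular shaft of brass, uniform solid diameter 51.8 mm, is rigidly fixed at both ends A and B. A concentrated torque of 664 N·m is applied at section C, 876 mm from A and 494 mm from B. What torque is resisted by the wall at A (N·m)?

With uniform GJ and both ends fixed, compatibility θ_AC = θ_CB gives T_A·a = T_B·b, together with T_A + T_B = T₀.
T_A = T₀·b/(a+b) = 664.0·494/1370 = 239.4 N·m; T_B = 424.6 N·m.

239 N·m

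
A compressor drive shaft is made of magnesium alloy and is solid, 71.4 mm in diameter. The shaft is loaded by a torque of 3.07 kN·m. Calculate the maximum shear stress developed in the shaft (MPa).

J = πd⁴/32 = π(0.0714)⁴/32 = 2.551×10^-6 m⁴.
τ_max = T·r/J = 3070 × 0.0357 / 2.551×10^-6 = 4.296×10^7 Pa.

43.0 MPa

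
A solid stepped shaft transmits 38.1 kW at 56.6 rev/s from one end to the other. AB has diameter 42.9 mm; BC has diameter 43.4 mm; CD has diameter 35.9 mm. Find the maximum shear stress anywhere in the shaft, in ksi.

ω = 2π·56.6 = 355.6 rad/s, so T = P/ω = 38.1×10³ / 355.6 = 107.1 N·m.
Under the same torque, τ_max = 16T/(πd³) is largest where d is smallest — segment CD (d = 35.9 mm).
τ_max = 16·107.1/(π·(0.0359)³) = 1.179×10^7 Pa.

1.71 ksi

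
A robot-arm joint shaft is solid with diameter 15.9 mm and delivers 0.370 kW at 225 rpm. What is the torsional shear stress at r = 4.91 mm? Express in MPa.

ω = 2π·225/60 = 23.56 rad/s, so T = P/ω = 0.370×10³ / 23.56 = 15.70 N·m.
J = πd⁴/32 = π(0.0159)⁴/32 = 6.275×10^-9 m⁴.
Shear stress varies linearly with radius: τ = T·r/J = 15.70 × 0.00491 / 6.275×10^-9 = 1.229×10^7 Pa.

12.3 MPa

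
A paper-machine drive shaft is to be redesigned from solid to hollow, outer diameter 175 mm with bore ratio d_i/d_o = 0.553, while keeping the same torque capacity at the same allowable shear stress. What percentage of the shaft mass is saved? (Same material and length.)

25.9 %

Equal τ_max and T ⇒ the solid shaft needs d_s³ = d_o³(1−k⁴), so d_s = 175·(1−0.553⁴)^(1/3) = 169.4 mm.
Area ratio A_h/A_s = d_o²(1−k²)/d_s² = (1−k²)/(1−k⁴)^(2/3) = 0.7412.
Mass saving = 1 − 0.7412 = 25.9 %.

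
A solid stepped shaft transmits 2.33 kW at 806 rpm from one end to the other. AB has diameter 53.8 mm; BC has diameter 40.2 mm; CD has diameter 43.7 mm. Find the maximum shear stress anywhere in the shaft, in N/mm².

ω = 2π·806/60 = 84.40 rad/s, so T = P/ω = 2.33×10³ / 84.40 = 27.61 N·m.
Under the same torque, τ_max = 16T/(πd³) is largest where d is smallest — segment BC (d = 40.2 mm).
τ_max = 16·27.61/(π·(0.0402)³) = 2.164×10^6 Pa.

2.16 N/mm²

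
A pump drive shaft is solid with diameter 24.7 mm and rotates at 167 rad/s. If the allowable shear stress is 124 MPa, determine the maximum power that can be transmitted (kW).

J = πd⁴/32 = π(0.0247)⁴/32 = 3.654×10^-8 m⁴.
T_max = τ_allow·J/r = 1.24×10^8 × 3.654×10^-8 / 0.0123 = 366.9 N·m.
ω = 167 rad/s, so P_max = T_max·ω = 6.127×10^4 W.

61.3 kW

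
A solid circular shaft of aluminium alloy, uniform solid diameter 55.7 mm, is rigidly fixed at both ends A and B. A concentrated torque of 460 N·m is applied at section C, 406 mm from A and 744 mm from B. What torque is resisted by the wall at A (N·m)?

298 N·m

With uniform GJ and both ends fixed, compatibility θ_AC = θ_CB gives T_A·a = T_B·b, together with T_A + T_B = T₀.
T_A = T₀·b/(a+b) = 460.0·744/1150 = 297.6 N·m; T_B = 162.4 N·m.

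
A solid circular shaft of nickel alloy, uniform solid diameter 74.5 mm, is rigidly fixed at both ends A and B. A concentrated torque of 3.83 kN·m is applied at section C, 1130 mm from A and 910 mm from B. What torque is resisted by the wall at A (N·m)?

1710 N·m

With uniform GJ and both ends fixed, compatibility θ_AC = θ_CB gives T_A·a = T_B·b, together with T_A + T_B = T₀.
T_A = T₀·b/(a+b) = 3830·910/2040 = 1708 N·m; T_B = 2122 N·m.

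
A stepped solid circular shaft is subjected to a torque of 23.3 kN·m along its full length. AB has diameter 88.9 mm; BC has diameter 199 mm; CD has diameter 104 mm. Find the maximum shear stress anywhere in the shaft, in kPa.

169000 kPa

Under the same torque, τ_max = 16T/(πd³) is largest where d is smallest — segment AB (d = 88.9 mm).
τ_max = 16·23300/(π·(0.0889)³) = 1.689×10^8 Pa.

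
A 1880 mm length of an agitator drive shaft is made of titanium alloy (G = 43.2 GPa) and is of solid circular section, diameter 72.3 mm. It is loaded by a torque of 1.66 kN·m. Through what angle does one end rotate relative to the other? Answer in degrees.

1.54°

J = πd⁴/32 = π(0.0723)⁴/32 = 2.683×10^-6 m⁴.
θ = T·L/(G·J) = 1660 × 1.88 / (43.2×10⁹ × 2.683×10^-6) = 0.02693 rad.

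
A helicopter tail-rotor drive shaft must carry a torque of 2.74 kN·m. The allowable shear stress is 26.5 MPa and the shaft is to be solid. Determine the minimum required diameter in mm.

For a solid shaft τ_max = 16T/(πd³), so d = (16T/(π τ_allow))^(1/3) = (16·2740/(π·2.65×10^7))^(1/3) = 0.08075 m.

80.8 mm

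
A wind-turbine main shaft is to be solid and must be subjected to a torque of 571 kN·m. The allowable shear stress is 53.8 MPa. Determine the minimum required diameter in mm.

For a solid shaft τ_max = 16T/(πd³), so d = (16T/(π τ_allow))^(1/3) = (16·571000/(π·5.38×10^7))^(1/3) = 0.3781 m.

378 mm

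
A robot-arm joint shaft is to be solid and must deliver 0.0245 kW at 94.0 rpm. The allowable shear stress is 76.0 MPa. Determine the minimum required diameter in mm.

5.50 mm

ω = 2π·94.0/60 = 9.844 rad/s, so T = P/ω = 0.0245×10³ / 9.844 = 2.489 N·m.
For a solid shaft τ_max = 16T/(πd³), so d = (16T/(π τ_allow))^(1/3) = (16·2.489/(π·7.60×10^7))^(1/3) = 0.005505 m.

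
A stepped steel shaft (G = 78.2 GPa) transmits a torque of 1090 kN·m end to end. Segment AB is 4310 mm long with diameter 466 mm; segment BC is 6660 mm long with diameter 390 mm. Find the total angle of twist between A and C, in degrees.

J_AB = π(0.466)⁴/32 = 4.63×10^-3 m⁴; J_BC = π(0.390)⁴/32 = 2.27×10^-3 m⁴.
θ = (T/G)·Σ L_i/J_i = (1.090e6/78.2×10⁹)·(4.31/4.63×10^-3 + 6.66/2.27×10^-3) = 0.05385 rad.

3.09°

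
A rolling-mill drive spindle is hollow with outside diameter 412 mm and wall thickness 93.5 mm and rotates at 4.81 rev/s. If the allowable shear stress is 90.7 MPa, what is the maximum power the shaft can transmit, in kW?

34300 kW

J = π(d_o⁴ − d_i⁴)/32 = π(0.412⁴ − 0.225⁴)/32 = 2.577×10^-3 m⁴.
T_max = τ_allow·J/r = 9.07×10^7 × 2.577×10^-3 / 0.206 = 1.135e6 N·m.
ω = 2π·4.81 = 30.22 rad/s, so P_max = T_max·ω = 3.429×10^7 W.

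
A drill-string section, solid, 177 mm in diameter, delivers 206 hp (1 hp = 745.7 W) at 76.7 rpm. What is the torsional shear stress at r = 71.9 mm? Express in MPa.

ω = 2π·76.7/60 = 8.032 rad/s, so T = P/ω = 206×745.7 / 8.032 = 19130 N·m.
J = πd⁴/32 = π(0.177)⁴/32 = 9.636×10^-5 m⁴.
Shear stress varies linearly with radius: τ = T·r/J = 19130 × 0.0719 / 9.636×10^-5 = 1.427×10^7 Pa.

14.3 MPa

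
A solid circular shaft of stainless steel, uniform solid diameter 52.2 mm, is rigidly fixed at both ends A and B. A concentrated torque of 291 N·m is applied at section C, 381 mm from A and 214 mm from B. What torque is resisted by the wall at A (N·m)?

With uniform GJ and both ends fixed, compatibility θ_AC = θ_CB gives T_A·a = T_B·b, together with T_A + T_B = T₀.
T_A = T₀·b/(a+b) = 291.0·214/595.0 = 104.7 N·m; T_B = 186.3 N·m.

105 N·m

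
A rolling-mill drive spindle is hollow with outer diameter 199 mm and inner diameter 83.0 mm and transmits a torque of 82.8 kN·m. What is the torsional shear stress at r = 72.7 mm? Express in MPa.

40.3 MPa

J = π(d_o⁴ − d_i⁴)/32 = π(0.199⁴ − 0.0830⁴)/32 = 1.493×10^-4 m⁴.
Shear stress varies linearly with radius: τ = T·r/J = 82800 × 0.0727 / 1.493×10^-4 = 4.032×10^7 Pa.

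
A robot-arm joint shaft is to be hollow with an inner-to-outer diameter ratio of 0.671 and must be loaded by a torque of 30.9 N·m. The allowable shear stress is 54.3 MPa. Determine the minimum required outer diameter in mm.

For a hollow shaft with d_i/d_o = 0.671: τ_max = 16T/(π d_o³ (1−k⁴)), so d_o = [16T/(π τ_allow (1−k⁴))]^(1/3) = [16·30.90/(π·5.43×10^7·0.7973)]^(1/3) = 0.01538 m.

15.4 mm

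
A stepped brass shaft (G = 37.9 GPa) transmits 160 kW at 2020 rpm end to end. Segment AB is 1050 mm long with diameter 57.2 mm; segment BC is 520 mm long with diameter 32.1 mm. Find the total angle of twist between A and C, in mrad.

ω = 2π·2020/60 = 211.5 rad/s, so T = P/ω = 160×10³ / 211.5 = 756.4 N·m.
J_AB = π(0.0572)⁴/32 = 1.05×10^-6 m⁴; J_BC = π(0.0321)⁴/32 = 1.04×10^-7 m⁴.
θ = (T/G)·Σ L_i/J_i = (756.4/37.9×10⁹)·(1.05/1.05×10^-6 + 0.520/1.04×10^-7) = 0.1195 rad.

119 mrad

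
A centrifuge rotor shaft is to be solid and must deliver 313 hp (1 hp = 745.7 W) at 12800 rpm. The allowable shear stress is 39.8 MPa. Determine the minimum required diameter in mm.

28.1 mm

ω = 2π·12800/60 = 1340 rad/s, so T = P/ω = 313×745.7 / 1340 = 174.1 N·m.
For a solid shaft τ_max = 16T/(πd³), so d = (16T/(π τ_allow))^(1/3) = (16·174.1/(π·3.98×10^7))^(1/3) = 0.02814 m.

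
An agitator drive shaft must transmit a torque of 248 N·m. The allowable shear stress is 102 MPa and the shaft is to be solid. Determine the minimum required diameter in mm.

23.1 mm

For a solid shaft τ_max = 16T/(πd³), so d = (16T/(π τ_allow))^(1/3) = (16·248.0/(π·1.02×10^8))^(1/3) = 0.02314 m.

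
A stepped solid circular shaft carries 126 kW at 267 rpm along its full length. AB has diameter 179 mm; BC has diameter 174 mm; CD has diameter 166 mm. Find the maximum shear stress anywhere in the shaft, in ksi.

0.728 ksi

ω = 2π·267/60 = 27.96 rad/s, so T = P/ω = 126×10³ / 27.96 = 4506 N·m.
Under the same torque, τ_max = 16T/(πd³) is largest where d is smallest — segment CD (d = 166 mm).
τ_max = 16·4506/(π·(0.166)³) = 5.017×10^6 Pa.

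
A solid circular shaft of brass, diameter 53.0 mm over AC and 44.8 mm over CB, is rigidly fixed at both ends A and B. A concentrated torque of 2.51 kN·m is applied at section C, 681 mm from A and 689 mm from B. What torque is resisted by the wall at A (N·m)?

1670 N·m

Compatibility: T_A·a/J_AC = T_B·b/J_CB with T_A + T_B = T₀.
J_AC = 7.75×10^-7 m⁴, J_CB = 3.95×10^-7 m⁴, so T_A = T₀·(J_AC/a)/((J_AC/a)+(J_CB/b)) = 1668 N·m, T_B = 841.8 N·m.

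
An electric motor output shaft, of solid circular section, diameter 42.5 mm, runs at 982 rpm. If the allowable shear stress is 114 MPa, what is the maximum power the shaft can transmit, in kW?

177 kW

J = πd⁴/32 = π(0.0425)⁴/32 = 3.203×10^-7 m⁴.
T_max = τ_allow·J/r = 1.14×10^8 × 3.203×10^-7 / 0.0213 = 1718 N·m.
ω = 2π·982/60 = 102.8 rad/s, so P_max = T_max·ω = 1.767×10^5 W.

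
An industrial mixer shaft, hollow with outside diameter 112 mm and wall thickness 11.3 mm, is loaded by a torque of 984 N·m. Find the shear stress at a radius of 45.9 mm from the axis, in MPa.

J = π(d_o⁴ − d_i⁴)/32 = π(0.112⁴ − 0.0894⁴)/32 = 9.177×10^-6 m⁴.
Shear stress varies linearly with radius: τ = T·r/J = 984.0 × 0.0459 / 9.177×10^-6 = 4.922×10^6 Pa.

4.92 MPa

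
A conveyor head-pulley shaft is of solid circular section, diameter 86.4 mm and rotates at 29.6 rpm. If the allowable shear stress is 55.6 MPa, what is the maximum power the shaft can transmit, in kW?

J = πd⁴/32 = π(0.0864)⁴/32 = 5.471×10^-6 m⁴.
T_max = τ_allow·J/r = 5.56×10^7 × 5.471×10^-6 / 0.0432 = 7041 N·m.
ω = 2π·29.6/60 = 3.100 rad/s, so P_max = T_max·ω = 2.183×10^4 W.

21.8 kW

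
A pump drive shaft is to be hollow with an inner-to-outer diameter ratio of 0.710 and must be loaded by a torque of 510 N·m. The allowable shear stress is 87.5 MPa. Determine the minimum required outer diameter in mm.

For a hollow shaft with d_i/d_o = 0.710: τ_max = 16T/(π d_o³ (1−k⁴)), so d_o = [16T/(π τ_allow (1−k⁴))]^(1/3) = [16·510.0/(π·8.75×10^7·0.7459)]^(1/3) = 0.03414 m.

34.1 mm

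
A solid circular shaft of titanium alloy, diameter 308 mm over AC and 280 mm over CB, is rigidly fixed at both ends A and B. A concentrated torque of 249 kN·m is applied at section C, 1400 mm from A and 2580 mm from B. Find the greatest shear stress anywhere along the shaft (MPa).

Compatibility: T_A·a/J_AC = T_B·b/J_CB with T_A + T_B = T₀.
J_AC = 8.83×10^-4 m⁴, J_CB = 6.03×10^-4 m⁴, so T_A = T₀·(J_AC/a)/((J_AC/a)+(J_CB/b)) = 181700 N·m, T_B = 67330 N·m.
τ in each portion: τ_AC = 3.17×10^7 Pa, τ_CB = 1.56×10^7 Pa; maximum is in AC.
τ_max = T_AC·r/J = 181700·0.154/8.83×10^-4 = 3.167×10^7 Pa.

31.7 MPa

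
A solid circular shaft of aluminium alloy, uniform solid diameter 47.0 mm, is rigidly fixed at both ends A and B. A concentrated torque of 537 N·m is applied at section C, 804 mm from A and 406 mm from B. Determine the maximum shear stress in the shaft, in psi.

2540 psi

With uniform GJ and both ends fixed, compatibility θ_AC = θ_CB gives T_A·a = T_B·b, together with T_A + T_B = T₀.
T_A = T₀·b/(a+b) = 537.0·406/1210 = 180.2 N·m; T_B = 356.8 N·m.
τ in each portion: τ_AC = 8.84×10^6 Pa, τ_CB = 1.75×10^7 Pa; maximum is in CB.
τ_max = T_CB·r/J = 356.8·0.0235/4.79×10^-7 = 1.750×10^7 Pa.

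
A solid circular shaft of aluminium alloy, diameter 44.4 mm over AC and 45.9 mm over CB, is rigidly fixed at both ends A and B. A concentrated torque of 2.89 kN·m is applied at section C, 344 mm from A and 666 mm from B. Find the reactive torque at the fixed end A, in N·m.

Compatibility: T_A·a/J_AC = T_B·b/J_CB with T_A + T_B = T₀.
J_AC = 3.82×10^-7 m⁴, J_CB = 4.36×10^-7 m⁴, so T_A = T₀·(J_AC/a)/((J_AC/a)+(J_CB/b)) = 1818 N·m, T_B = 1072 N·m.

1820 N·m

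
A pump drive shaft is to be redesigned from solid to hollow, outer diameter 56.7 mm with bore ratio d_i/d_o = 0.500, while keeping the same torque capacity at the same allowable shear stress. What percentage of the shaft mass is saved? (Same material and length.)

21.7 %

Equal τ_max and T ⇒ the solid shaft needs d_s³ = d_o³(1−k⁴), so d_s = 56.7·(1−0.500⁴)^(1/3) = 55.49 mm.
Area ratio A_h/A_s = d_o²(1−k²)/d_s² = (1−k²)/(1−k⁴)^(2/3) = 0.7830.
Mass saving = 1 − 0.7830 = 21.7 %.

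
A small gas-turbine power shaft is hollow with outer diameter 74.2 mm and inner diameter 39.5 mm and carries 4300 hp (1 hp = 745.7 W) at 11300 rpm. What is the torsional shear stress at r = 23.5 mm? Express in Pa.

ω = 2π·11300/60 = 1183 rad/s, so T = P/ω = 4300×745.7 / 1183 = 2710 N·m.
J = π(d_o⁴ − d_i⁴)/32 = π(0.0742⁴ − 0.0395⁴)/32 = 2.737×10^-6 m⁴.
Shear stress varies linearly with radius: τ = T·r/J = 2710 × 0.0235 / 2.737×10^-6 = 2.327×10^7 Pa.

2.33e7 Pa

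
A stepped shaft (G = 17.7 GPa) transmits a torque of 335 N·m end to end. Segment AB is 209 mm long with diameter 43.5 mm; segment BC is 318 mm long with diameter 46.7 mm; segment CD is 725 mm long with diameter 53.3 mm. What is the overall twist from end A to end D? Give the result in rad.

0.0415 rad

J_AB = π(0.0435)⁴/32 = 3.52×10^-7 m⁴; J_BC = π(0.0467)⁴/32 = 4.67×10^-7 m⁴; J_CD = π(0.0533)⁴/32 = 7.92×10^-7 m⁴.
θ = (T/G)·Σ L_i/J_i = (335.0/17.7×10⁹)·(0.209/3.52×10^-7 + 0.318/4.67×10^-7 + 0.725/7.92×10^-7) = 0.04146 rad.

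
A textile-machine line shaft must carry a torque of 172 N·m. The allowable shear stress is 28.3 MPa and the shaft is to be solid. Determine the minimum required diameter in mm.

31.4 mm

For a solid shaft τ_max = 16T/(πd³), so d = (16T/(π τ_allow))^(1/3) = (16·172.0/(π·2.83×10^7))^(1/3) = 0.03140 m.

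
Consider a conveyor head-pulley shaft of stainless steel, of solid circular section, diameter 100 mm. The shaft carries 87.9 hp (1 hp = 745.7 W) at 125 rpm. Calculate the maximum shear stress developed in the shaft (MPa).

25.5 MPa

ω = 2π·125/60 = 13.09 rad/s, so T = P/ω = 87.9×745.7 / 13.09 = 5007 N·m.
J = πd⁴/32 = π(0.100)⁴/32 = 9.817×10^-6 m⁴.
τ_max = T·r/J = 5007 × 0.0500 / 9.817×10^-6 = 2.550×10^7 Pa.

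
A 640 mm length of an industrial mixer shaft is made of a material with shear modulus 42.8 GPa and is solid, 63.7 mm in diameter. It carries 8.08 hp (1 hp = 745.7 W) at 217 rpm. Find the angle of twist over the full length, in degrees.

0.141°

ω = 2π·217/60 = 22.72 rad/s, so T = P/ω = 8.08×745.7 / 22.72 = 265.1 N·m.
J = πd⁴/32 = π(0.0637)⁴/32 = 1.616×10^-6 m⁴.
θ = T·L/(G·J) = 265.1 × 0.640 / (42.8×10⁹ × 1.616×10^-6) = 2.453×10^-3 rad.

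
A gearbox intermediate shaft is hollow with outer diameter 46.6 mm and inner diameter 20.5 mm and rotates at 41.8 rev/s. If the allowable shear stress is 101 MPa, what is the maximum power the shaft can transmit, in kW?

J = π(d_o⁴ − d_i⁴)/32 = π(0.0466⁴ − 0.0205⁴)/32 = 4.456×10^-7 m⁴.
T_max = τ_allow·J/r = 1.01×10^8 × 4.456×10^-7 / 0.0233 = 1932 N·m.
ω = 2π·41.8 = 262.6 rad/s, so P_max = T_max·ω = 5.073×10^5 W.

507 kW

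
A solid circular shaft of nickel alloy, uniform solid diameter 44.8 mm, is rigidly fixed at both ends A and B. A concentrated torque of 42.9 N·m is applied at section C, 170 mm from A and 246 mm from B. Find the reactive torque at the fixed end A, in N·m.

25.4 N·m

With uniform GJ and both ends fixed, compatibility θ_AC = θ_CB gives T_A·a = T_B·b, together with T_A + T_B = T₀.
T_A = T₀·b/(a+b) = 42.90·246/416.0 = 25.37 N·m; T_B = 17.53 N·m.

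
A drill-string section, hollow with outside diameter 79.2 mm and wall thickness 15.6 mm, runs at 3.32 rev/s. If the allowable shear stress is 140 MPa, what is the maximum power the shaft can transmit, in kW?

J = π(d_o⁴ − d_i⁴)/32 = π(0.0792⁴ − 0.0480⁴)/32 = 3.342×10^-6 m⁴.
T_max = τ_allow·J/r = 1.40×10^8 × 3.342×10^-6 / 0.0396 = 11810 N·m.
ω = 2π·3.32 = 20.86 rad/s, so P_max = T_max·ω = 2.464×10^5 W.

246 kW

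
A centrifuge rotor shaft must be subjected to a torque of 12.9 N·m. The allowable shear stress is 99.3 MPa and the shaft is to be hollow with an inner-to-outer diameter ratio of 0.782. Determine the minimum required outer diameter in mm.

For a hollow shaft with d_i/d_o = 0.782: τ_max = 16T/(π d_o³ (1−k⁴)), so d_o = [16T/(π τ_allow (1−k⁴))]^(1/3) = [16·12.90/(π·9.93×10^7·0.6260)]^(1/3) = 0.01019 m.

10.2 mm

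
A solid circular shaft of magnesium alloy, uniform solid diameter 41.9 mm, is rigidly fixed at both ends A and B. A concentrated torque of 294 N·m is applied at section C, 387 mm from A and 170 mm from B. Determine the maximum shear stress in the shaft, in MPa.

14.1 MPa

With uniform GJ and both ends fixed, compatibility θ_AC = θ_CB gives T_A·a = T_B·b, together with T_A + T_B = T₀.
T_A = T₀·b/(a+b) = 294.0·170/557.0 = 89.73 N·m; T_B = 204.3 N·m.
τ in each portion: τ_AC = 6.21×10^6 Pa, τ_CB = 1.41×10^7 Pa; maximum is in CB.
τ_max = T_CB·r/J = 204.3·0.0209/3.03×10^-7 = 1.414×10^7 Pa.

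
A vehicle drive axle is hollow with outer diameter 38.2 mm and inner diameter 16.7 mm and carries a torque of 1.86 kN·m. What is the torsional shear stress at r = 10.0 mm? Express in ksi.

J = π(d_o⁴ − d_i⁴)/32 = π(0.0382⁴ − 0.0167⁴)/32 = 2.014×10^-7 m⁴.
Shear stress varies linearly with radius: τ = T·r/J = 1860 × 0.0100 / 2.014×10^-7 = 9.235×10^7 Pa.

13.4 ksi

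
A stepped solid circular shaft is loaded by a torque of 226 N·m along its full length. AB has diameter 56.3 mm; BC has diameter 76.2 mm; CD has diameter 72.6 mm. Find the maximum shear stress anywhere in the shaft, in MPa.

Under the same torque, τ_max = 16T/(πd³) is largest where d is smallest — segment AB (d = 56.3 mm).
τ_max = 16·226.0/(π·(0.0563)³) = 6.450×10^6 Pa.

6.45 MPa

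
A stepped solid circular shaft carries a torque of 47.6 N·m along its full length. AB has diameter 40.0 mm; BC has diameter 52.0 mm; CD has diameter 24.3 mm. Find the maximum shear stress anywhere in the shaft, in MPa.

Under the same torque, τ_max = 16T/(πd³) is largest where d is smallest — segment CD (d = 24.3 mm).
τ_max = 16·47.60/(π·(0.0243)³) = 1.690×10^7 Pa.

16.9 MPa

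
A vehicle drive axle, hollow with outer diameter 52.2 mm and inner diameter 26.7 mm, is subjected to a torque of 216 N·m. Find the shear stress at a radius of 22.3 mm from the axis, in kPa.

7090 kPa

J = π(d_o⁴ − d_i⁴)/32 = π(0.0522⁴ − 0.0267⁴)/32 = 6.790×10^-7 m⁴.
Shear stress varies linearly with radius: τ = T·r/J = 216.0 × 0.0223 / 6.790×10^-7 = 7.094×10^6 Pa.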